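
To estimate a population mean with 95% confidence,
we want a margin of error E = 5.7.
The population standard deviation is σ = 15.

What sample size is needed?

Answer: n = 27

Derivation:
z_0.025 = 1.960
n = (z×σ/E)² = (1.960×15/5.7)²
n = 26.6039
Round up: n = 27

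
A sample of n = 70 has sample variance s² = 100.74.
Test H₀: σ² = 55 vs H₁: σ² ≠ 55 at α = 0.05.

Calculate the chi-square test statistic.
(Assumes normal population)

Answer: χ² = 126.3829, reject H₀

Derivation:
df = n - 1 = 69
χ² = (n-1)s²/σ₀² = 69×100.74/55 = 126.3829
Critical values: χ²_{0.975,69} = 47.924, χ²_{0.025,69} = 93.856
Rejection region: χ² < 47.924 or χ² > 93.856
Decision: reject H₀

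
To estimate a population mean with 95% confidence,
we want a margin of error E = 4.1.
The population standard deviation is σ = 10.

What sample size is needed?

z_0.025 = 1.960
n = (z×σ/E)² = (1.960×10/4.1)²
n = 22.8531
Round up: n = 23

Answer: n = 23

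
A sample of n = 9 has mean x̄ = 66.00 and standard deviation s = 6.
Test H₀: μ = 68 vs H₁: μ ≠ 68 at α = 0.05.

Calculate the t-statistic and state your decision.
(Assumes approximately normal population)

Answer: t = -1.0000, fail to reject H₀

Derivation:
df = n - 1 = 8
SE = s/√n = 6/√9 = 2.0000
t = (x̄ - μ₀)/SE = (66.00 - 68)/2.0000 = -1.0000
Critical value: t_{0.025,8} = ±2.306
p-value ≈ 0.3466
Decision: fail to reject H₀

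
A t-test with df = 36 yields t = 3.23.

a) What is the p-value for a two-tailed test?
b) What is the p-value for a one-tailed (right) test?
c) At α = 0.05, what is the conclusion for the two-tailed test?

Answer: a) 0.0026, b) 0.0013, c) reject H₀

Derivation:
Using t-distribution with df = 36:
a) Two-tailed: p = 2×P(T > 3.23) = 0.0026
b) One-tailed: p = P(T > 3.23) = 0.0013
c) 0.0026 < 0.05, reject H₀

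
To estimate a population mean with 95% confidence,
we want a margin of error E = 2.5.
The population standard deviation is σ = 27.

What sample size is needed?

Answer: n = 449

Derivation:
z_0.025 = 1.960
n = (z×σ/E)² = (1.960×27/2.5)²
n = 448.0842
Round up: n = 449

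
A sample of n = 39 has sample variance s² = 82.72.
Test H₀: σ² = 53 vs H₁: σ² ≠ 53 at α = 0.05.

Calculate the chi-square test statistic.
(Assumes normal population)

df = n - 1 = 38
χ² = (n-1)s²/σ₀² = 38×82.72/53 = 59.3087
Critical values: χ²_{0.975,38} = 22.878, χ²_{0.025,38} = 56.896
Rejection region: χ² < 22.878 or χ² > 56.896
Decision: reject H₀

Answer: χ² = 59.3087, reject H₀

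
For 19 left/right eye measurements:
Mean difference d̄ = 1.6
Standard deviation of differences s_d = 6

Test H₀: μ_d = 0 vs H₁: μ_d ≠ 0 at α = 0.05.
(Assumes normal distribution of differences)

Answer: t = 1.1624, fail to reject H₀

Derivation:
df = n - 1 = 18
SE = s_d/√n = 6/√19 = 1.3765
t = d̄/SE = 1.6/1.3765 = 1.1624
Critical value: t_{0.025,18} = ±2.101
p-value ≈ 0.2603
Decision: fail to reject H₀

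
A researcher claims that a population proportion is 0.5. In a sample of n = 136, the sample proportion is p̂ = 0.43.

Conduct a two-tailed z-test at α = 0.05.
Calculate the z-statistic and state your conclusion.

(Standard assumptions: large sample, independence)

H₀: p = 0.5, H₁: p ≠ 0.5
Standard error: SE = √(p₀(1-p₀)/n) = √(0.5×0.5/136) = 0.042875
z-statistic: z = (p̂ - p₀)/SE = (0.43 - 0.5)/0.042875 = -1.6327
Critical value: z_0.025 = ±1.960
p-value = 0.1025
Decision: fail to reject H₀ at α = 0.05

Answer: z = -1.6327, fail to reject H₀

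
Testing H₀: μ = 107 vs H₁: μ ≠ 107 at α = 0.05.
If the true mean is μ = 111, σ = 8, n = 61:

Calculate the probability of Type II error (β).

Answer: β ≈ 0.0259

Derivation:
SE = σ/√n = 8/√61 = 1.0243
Critical values: μ₀ ± z_0.025×SE = 107 ± 1.960×1.0243
Acceptance region: (104.9924, 109.0076)
Under H₁ (μ = 111): z_high = (109.0076 - 111)/1.0243 = -1.9451, z_low = (104.9924 - 111)/1.0243 = -5.8651
β = P(not reject | H₁) = Φ(-1.9451) - Φ(-5.8651) ≈ 0.0259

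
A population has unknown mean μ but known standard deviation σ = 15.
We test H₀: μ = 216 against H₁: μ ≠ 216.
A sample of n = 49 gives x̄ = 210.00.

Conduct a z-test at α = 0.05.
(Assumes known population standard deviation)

Answer: z = -2.7999, reject H₀

Derivation:
Standard error: SE = σ/√n = 15/√49 = 2.1429
z-statistic: z = (x̄ - μ₀)/SE = (210.00 - 216)/2.1429 = -2.7999
Critical value: ±1.960
p-value = 0.0051
Decision: reject H₀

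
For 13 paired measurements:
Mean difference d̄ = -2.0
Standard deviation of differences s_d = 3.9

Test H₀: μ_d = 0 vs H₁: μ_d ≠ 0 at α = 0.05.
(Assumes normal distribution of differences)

Answer: t = -1.8489, fail to reject H₀

Derivation:
df = n - 1 = 12
SE = s_d/√n = 3.9/√13 = 1.0817
t = d̄/SE = -2.0/1.0817 = -1.8489
Critical value: t_{0.025,12} = ±2.179
p-value ≈ 0.0892
Decision: fail to reject H₀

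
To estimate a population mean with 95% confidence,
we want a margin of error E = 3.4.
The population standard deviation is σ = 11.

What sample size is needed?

Answer: n = 41

Derivation:
z_0.025 = 1.960
n = (z×σ/E)² = (1.960×11/3.4)²
n = 40.2105
Round up: n = 41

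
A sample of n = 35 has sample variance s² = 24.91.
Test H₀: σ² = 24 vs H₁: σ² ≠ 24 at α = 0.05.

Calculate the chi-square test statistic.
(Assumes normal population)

Answer: χ² = 35.2892, fail to reject H₀

Derivation:
df = n - 1 = 34
χ² = (n-1)s²/σ₀² = 34×24.91/24 = 35.2892
Critical values: χ²_{0.975,34} = 19.806, χ²_{0.025,34} = 51.966
Rejection region: χ² < 19.806 or χ² > 51.966
Decision: fail to reject H₀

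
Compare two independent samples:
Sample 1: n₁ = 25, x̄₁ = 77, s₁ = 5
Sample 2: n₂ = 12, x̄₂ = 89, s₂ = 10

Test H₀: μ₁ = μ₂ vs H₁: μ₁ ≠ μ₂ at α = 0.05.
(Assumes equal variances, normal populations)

Answer: t = -4.9030, reject H₀

Derivation:
Pooled variance: s²_p = [24×5² + 11×10²]/(35) = 48.5714
s_p = 6.9693
SE = s_p×√(1/n₁ + 1/n₂) = 6.9693×√(1/25 + 1/12) = 2.4475
t = (x̄₁ - x̄₂)/SE = (77 - 89)/2.4475 = -4.9030
df = 35, t-critical = ±2.030
Decision: reject H₀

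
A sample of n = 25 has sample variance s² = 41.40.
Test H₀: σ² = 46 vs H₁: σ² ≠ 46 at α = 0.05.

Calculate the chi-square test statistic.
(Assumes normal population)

Answer: χ² = 21.6000, fail to reject H₀

Derivation:
df = n - 1 = 24
χ² = (n-1)s²/σ₀² = 24×41.40/46 = 21.6000
Critical values: χ²_{0.975,24} = 12.401, χ²_{0.025,24} = 39.364
Rejection region: χ² < 12.401 or χ² > 39.364
Decision: fail to reject H₀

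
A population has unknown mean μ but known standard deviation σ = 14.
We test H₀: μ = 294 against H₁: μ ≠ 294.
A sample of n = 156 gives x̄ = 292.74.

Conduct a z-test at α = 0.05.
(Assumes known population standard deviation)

Standard error: SE = σ/√n = 14/√156 = 1.1209
z-statistic: z = (x̄ - μ₀)/SE = (292.74 - 294)/1.1209 = -1.1241
Critical value: ±1.960
p-value = 0.2610
Decision: fail to reject H₀

Answer: z = -1.1241, fail to reject H₀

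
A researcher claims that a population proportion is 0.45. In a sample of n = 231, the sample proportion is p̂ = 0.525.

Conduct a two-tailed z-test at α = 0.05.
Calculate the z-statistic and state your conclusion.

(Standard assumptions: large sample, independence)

H₀: p = 0.45, H₁: p ≠ 0.45
Standard error: SE = √(p₀(1-p₀)/n) = √(0.45×0.55/231) = 0.032733
z-statistic: z = (p̂ - p₀)/SE = (0.525 - 0.45)/0.032733 = 2.2913
Critical value: z_0.025 = ±1.960
p-value = 0.0219
Decision: reject H₀ at α = 0.05

Answer: z = 2.2913, reject H₀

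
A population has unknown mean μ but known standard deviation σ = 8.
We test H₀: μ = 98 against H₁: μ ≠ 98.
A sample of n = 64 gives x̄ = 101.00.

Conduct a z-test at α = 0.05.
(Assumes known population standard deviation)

Answer: z = 3.0000, reject H₀

Derivation:
Standard error: SE = σ/√n = 8/√64 = 1.0000
z-statistic: z = (x̄ - μ₀)/SE = (101.00 - 98)/1.0000 = 3.0000
Critical value: ±1.960
p-value = 0.0027
Decision: reject H₀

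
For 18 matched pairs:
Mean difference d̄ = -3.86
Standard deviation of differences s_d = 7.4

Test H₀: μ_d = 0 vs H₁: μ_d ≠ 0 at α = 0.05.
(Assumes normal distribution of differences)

Answer: t = -2.2130, reject H₀

Derivation:
df = n - 1 = 17
SE = s_d/√n = 7.4/√18 = 1.7442
t = d̄/SE = -3.86/1.7442 = -2.2130
Critical value: t_{0.025,17} = ±2.110
p-value ≈ 0.0409
Decision: reject H₀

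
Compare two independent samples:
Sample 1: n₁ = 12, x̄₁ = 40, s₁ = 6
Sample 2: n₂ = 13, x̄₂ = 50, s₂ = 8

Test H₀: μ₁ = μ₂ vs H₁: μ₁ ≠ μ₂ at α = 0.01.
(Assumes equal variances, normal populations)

Answer: t = -3.5114, reject H₀

Derivation:
Pooled variance: s²_p = [11×6² + 12×8²]/(23) = 50.6087
s_p = 7.1140
SE = s_p×√(1/n₁ + 1/n₂) = 7.1140×√(1/12 + 1/13) = 2.8479
t = (x̄₁ - x̄₂)/SE = (40 - 50)/2.8479 = -3.5114
df = 23, t-critical = ±2.807
Decision: reject H₀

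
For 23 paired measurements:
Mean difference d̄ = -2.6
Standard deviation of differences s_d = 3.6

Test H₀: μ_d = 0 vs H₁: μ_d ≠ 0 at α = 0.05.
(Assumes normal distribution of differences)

Answer: t = -3.4634, reject H₀

Derivation:
df = n - 1 = 22
SE = s_d/√n = 3.6/√23 = 0.7507
t = d̄/SE = -2.6/0.7507 = -3.4634
Critical value: t_{0.025,22} = ±2.074
p-value ≈ 0.0022
Decision: reject H₀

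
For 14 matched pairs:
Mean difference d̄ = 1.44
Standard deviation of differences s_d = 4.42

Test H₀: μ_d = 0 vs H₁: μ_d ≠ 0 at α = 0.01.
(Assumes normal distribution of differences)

Answer: t = 1.2190, fail to reject H₀

Derivation:
df = n - 1 = 13
SE = s_d/√n = 4.42/√14 = 1.1813
t = d̄/SE = 1.44/1.1813 = 1.2190
Critical value: t_{0.005,13} = ±3.012
p-value ≈ 0.2445
Decision: fail to reject H₀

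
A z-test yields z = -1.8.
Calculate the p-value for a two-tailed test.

For z = -1.8:
p = 2×P(Z > |-1.8|) = 2×(1 - Φ(1.8)) = 0.0719

Answer: p-value ≈ 0.0719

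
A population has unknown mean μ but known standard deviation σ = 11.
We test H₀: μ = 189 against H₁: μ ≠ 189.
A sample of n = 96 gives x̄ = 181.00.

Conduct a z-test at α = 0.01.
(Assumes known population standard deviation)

Standard error: SE = σ/√n = 11/√96 = 1.1227
z-statistic: z = (x̄ - μ₀)/SE = (181.00 - 189)/1.1227 = -7.1257
Critical value: ±2.576
p-value < 0.0001
Decision: reject H₀

Answer: z = -7.1257, reject H₀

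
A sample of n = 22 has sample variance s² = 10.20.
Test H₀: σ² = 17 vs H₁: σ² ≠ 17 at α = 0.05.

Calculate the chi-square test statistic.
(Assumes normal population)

df = n - 1 = 21
χ² = (n-1)s²/σ₀² = 21×10.20/17 = 12.6000
Critical values: χ²_{0.975,21} = 10.283, χ²_{0.025,21} = 35.479
Rejection region: χ² < 10.283 or χ² > 35.479
Decision: fail to reject H₀

Answer: χ² = 12.6000, fail to reject H₀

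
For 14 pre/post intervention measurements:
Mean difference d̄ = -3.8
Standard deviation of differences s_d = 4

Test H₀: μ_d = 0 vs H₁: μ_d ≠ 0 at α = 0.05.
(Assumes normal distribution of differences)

Answer: t = -3.5547, reject H₀

Derivation:
df = n - 1 = 13
SE = s_d/√n = 4/√14 = 1.0690
t = d̄/SE = -3.8/1.0690 = -3.5547
Critical value: t_{0.025,13} = ±2.160
p-value ≈ 0.0035
Decision: reject H₀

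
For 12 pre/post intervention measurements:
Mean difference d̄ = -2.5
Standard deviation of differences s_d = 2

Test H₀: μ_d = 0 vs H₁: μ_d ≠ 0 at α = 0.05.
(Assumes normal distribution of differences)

df = n - 1 = 11
SE = s_d/√n = 2/√12 = 0.5774
t = d̄/SE = -2.5/0.5774 = -4.3298
Critical value: t_{0.025,11} = ±2.201
p-value ≈ 0.0012
Decision: reject H₀

Answer: t = -4.3298, reject H₀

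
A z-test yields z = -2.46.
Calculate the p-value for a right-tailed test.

For z = -2.46:
p = P(Z > -2.46) = 1 - Φ(-2.46) = 0.9931

Answer: p-value ≈ 0.9931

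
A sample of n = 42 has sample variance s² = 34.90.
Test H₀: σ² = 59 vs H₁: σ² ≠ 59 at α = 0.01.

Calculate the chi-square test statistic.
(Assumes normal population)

df = n - 1 = 41
χ² = (n-1)s²/σ₀² = 41×34.90/59 = 24.2525
Critical values: χ²_{0.995,41} = 21.421, χ²_{0.005,41} = 68.053
Rejection region: χ² < 21.421 or χ² > 68.053
Decision: fail to reject H₀

Answer: χ² = 24.2525, fail to reject H₀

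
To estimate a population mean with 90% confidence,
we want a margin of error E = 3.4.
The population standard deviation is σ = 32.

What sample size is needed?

z_0.05 = 1.645
n = (z×σ/E)² = (1.645×32/3.4)²
n = 239.7033
Round up: n = 240

Answer: n = 240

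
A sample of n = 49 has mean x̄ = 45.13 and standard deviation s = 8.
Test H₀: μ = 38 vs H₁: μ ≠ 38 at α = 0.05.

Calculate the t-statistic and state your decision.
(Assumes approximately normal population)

Answer: t = 6.2385, reject H₀

Derivation:
df = n - 1 = 48
SE = s/√n = 8/√49 = 1.1429
t = (x̄ - μ₀)/SE = (45.13 - 38)/1.1429 = 6.2385
Critical value: t_{0.025,48} = ±2.011
p-value < 0.0001
Decision: reject H₀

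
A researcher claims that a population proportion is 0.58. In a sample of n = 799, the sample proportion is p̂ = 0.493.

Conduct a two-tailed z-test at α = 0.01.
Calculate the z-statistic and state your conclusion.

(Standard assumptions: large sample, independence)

H₀: p = 0.58, H₁: p ≠ 0.58
Standard error: SE = √(p₀(1-p₀)/n) = √(0.58×0.42/799) = 0.017461
z-statistic: z = (p̂ - p₀)/SE = (0.493 - 0.58)/0.017461 = -4.9825
Critical value: z_0.005 = ±2.576
p-value < 0.0001
Decision: reject H₀ at α = 0.01

Answer: z = -4.9825, reject H₀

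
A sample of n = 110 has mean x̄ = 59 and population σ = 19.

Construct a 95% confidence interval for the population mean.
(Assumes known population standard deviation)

Answer: (55.4493, 62.5507)

Derivation:
Confidence level: 95%, α = 0.05
z_0.025 = 1.960
SE = σ/√n = 19/√110 = 1.8116
Margin of error = 1.960 × 1.8116 = 3.5507
CI: x̄ ± margin = 59 ± 3.5507
CI: (55.4493, 62.5507)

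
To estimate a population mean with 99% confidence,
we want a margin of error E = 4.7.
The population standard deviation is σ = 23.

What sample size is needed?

z_0.005 = 2.576
n = (z×σ/E)² = (2.576×23/4.7)²
n = 158.9102
Round up: n = 159

Answer: n = 159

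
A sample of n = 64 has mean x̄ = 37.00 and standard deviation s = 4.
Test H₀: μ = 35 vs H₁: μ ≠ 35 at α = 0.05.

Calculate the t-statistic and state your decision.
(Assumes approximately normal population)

df = n - 1 = 63
SE = s/√n = 4/√64 = 0.5000
t = (x̄ - μ₀)/SE = (37.00 - 35)/0.5000 = 4.0000
Critical value: t_{0.025,63} = ±1.998
p-value ≈ 0.0002
Decision: reject H₀

Answer: t = 4.0000, reject H₀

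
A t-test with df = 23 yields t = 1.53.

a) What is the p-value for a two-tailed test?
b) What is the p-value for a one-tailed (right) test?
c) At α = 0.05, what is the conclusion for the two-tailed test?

Answer: a) 0.1397, b) 0.0698, c) fail to reject H₀

Derivation:
Using t-distribution with df = 23:
a) Two-tailed: p = 2×P(T > 1.53) = 0.1397
b) One-tailed: p = P(T > 1.53) = 0.0698
c) 0.1397 ≥ 0.05, fail to reject H₀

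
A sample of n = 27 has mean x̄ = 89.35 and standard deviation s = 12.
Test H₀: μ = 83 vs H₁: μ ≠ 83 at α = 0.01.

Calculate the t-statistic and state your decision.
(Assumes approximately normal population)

Answer: t = 2.7496, fail to reject H₀

Derivation:
df = n - 1 = 26
SE = s/√n = 12/√27 = 2.3094
t = (x̄ - μ₀)/SE = (89.35 - 83)/2.3094 = 2.7496
Critical value: t_{0.005,26} = ±2.779
p-value ≈ 0.0107
Decision: fail to reject H₀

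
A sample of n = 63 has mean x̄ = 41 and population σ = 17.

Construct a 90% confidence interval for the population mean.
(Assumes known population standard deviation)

Answer: (37.4767, 44.5233)

Derivation:
Confidence level: 90%, α = 0.1
z_0.05 = 1.645
SE = σ/√n = 17/√63 = 2.1418
Margin of error = 1.645 × 2.1418 = 3.5233
CI: x̄ ± margin = 41 ± 3.5233
CI: (37.4767, 44.5233)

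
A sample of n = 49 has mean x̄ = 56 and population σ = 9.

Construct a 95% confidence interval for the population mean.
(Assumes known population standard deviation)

Confidence level: 95%, α = 0.05
z_0.025 = 1.960
SE = σ/√n = 9/√49 = 1.2857
Margin of error = 1.960 × 1.2857 = 2.5200
CI: x̄ ± margin = 56 ± 2.5200
CI: (53.4800, 58.5200)

Answer: (53.4800, 58.5200)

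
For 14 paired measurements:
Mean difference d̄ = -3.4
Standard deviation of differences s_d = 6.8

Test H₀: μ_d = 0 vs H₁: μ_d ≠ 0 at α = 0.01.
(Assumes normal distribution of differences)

Answer: t = -1.8708, fail to reject H₀

Derivation:
df = n - 1 = 13
SE = s_d/√n = 6.8/√14 = 1.8174
t = d̄/SE = -3.4/1.8174 = -1.8708
Critical value: t_{0.005,13} = ±3.012
p-value ≈ 0.0841
Decision: fail to reject H₀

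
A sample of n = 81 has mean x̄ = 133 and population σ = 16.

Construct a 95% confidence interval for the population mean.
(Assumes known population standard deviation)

Answer: (129.5155, 136.4845)

Derivation:
Confidence level: 95%, α = 0.05
z_0.025 = 1.960
SE = σ/√n = 16/√81 = 1.7778
Margin of error = 1.960 × 1.7778 = 3.4845
CI: x̄ ± margin = 133 ± 3.4845
CI: (129.5155, 136.4845)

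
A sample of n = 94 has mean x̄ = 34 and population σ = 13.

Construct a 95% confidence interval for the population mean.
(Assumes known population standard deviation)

Confidence level: 95%, α = 0.05
z_0.025 = 1.960
SE = σ/√n = 13/√94 = 1.3408
Margin of error = 1.960 × 1.3408 = 2.6280
CI: x̄ ± margin = 34 ± 2.6280
CI: (31.3720, 36.6280)

Answer: (31.3720, 36.6280)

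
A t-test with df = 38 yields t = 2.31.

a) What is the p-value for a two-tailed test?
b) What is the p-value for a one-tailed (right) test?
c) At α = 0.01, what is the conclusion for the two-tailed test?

Using t-distribution with df = 38:
a) Two-tailed: p = 2×P(T > 2.31) = 0.0264
b) One-tailed: p = P(T > 2.31) = 0.0132
c) 0.0264 ≥ 0.01, fail to reject H₀

Answer: a) 0.0264, b) 0.0132, c) fail to reject H₀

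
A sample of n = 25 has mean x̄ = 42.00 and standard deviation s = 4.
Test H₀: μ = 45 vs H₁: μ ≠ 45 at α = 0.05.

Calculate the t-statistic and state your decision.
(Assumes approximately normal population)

Answer: t = -3.7500, reject H₀

Derivation:
df = n - 1 = 24
SE = s/√n = 4/√25 = 0.8000
t = (x̄ - μ₀)/SE = (42.00 - 45)/0.8000 = -3.7500
Critical value: t_{0.025,24} = ±2.064
p-value ≈ 0.0010
Decision: reject H₀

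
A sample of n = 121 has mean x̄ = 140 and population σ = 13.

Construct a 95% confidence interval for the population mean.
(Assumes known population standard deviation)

Confidence level: 95%, α = 0.05
z_0.025 = 1.960
SE = σ/√n = 13/√121 = 1.1818
Margin of error = 1.960 × 1.1818 = 2.3163
CI: x̄ ± margin = 140 ± 2.3163
CI: (137.6837, 142.3163)

Answer: (137.6837, 142.3163)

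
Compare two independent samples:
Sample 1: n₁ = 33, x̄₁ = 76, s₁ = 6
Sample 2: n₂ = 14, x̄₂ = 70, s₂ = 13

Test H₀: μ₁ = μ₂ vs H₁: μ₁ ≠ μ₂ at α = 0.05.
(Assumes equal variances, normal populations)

Answer: t = 2.1805, reject H₀

Derivation:
Pooled variance: s²_p = [32×6² + 13×13²]/(45) = 74.4222
s_p = 8.6268
SE = s_p×√(1/n₁ + 1/n₂) = 8.6268×√(1/33 + 1/14) = 2.7516
t = (x̄₁ - x̄₂)/SE = (76 - 70)/2.7516 = 2.1805
df = 45, t-critical = ±2.014
Decision: reject H₀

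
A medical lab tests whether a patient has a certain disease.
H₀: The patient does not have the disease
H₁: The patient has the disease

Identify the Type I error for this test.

Answer: Diagnosing a healthy patient as having the disease (false positive)

Derivation:
Type I error (α): Rejecting H₀ when H₀ is true
Type II error (β): Failing to reject H₀ when H₁ is true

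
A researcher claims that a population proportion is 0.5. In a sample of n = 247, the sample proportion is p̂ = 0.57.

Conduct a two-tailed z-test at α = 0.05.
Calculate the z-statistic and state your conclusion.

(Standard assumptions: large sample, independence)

Answer: z = 2.2003, reject H₀

Derivation:
H₀: p = 0.5, H₁: p ≠ 0.5
Standard error: SE = √(p₀(1-p₀)/n) = √(0.5×0.5/247) = 0.031814
z-statistic: z = (p̂ - p₀)/SE = (0.57 - 0.5)/0.031814 = 2.2003
Critical value: z_0.025 = ±1.960
p-value = 0.0278
Decision: reject H₀ at α = 0.05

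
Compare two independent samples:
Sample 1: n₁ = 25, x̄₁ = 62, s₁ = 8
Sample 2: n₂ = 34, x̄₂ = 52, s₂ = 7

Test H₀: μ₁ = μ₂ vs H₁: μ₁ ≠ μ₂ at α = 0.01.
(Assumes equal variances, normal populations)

Answer: t = 5.1033, reject H₀

Derivation:
Pooled variance: s²_p = [24×8² + 33×7²]/(57) = 55.3158
s_p = 7.4375
SE = s_p×√(1/n₁ + 1/n₂) = 7.4375×√(1/25 + 1/34) = 1.9595
t = (x̄₁ - x̄₂)/SE = (62 - 52)/1.9595 = 5.1033
df = 57, t-critical = ±2.665
Decision: reject H₀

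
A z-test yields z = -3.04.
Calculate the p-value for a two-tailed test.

Answer: p-value ≈ 0.0024

Derivation:
For z = -3.04:
p = 2×P(Z > |-3.04|) = 2×(1 - Φ(3.04)) = 0.0024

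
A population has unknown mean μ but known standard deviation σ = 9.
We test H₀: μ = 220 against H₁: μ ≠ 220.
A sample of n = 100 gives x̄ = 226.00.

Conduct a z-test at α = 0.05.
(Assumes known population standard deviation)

Answer: z = 6.6667, reject H₀

Derivation:
Standard error: SE = σ/√n = 9/√100 = 0.9000
z-statistic: z = (x̄ - μ₀)/SE = (226.00 - 220)/0.9000 = 6.6667
Critical value: ±1.960
p-value < 0.0001
Decision: reject H₀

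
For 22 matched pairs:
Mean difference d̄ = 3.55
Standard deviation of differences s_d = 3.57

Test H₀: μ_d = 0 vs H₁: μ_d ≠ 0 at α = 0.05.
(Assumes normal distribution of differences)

Answer: t = 4.6643, reject H₀

Derivation:
df = n - 1 = 21
SE = s_d/√n = 3.57/√22 = 0.7611
t = d̄/SE = 3.55/0.7611 = 4.6643
Critical value: t_{0.025,21} = ±2.080
p-value ≈ 0.0001
Decision: reject H₀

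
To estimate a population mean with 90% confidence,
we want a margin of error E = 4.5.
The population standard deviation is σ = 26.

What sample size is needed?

z_0.05 = 1.645
n = (z×σ/E)² = (1.645×26/4.5)²
n = 90.3345
Round up: n = 91

Answer: n = 91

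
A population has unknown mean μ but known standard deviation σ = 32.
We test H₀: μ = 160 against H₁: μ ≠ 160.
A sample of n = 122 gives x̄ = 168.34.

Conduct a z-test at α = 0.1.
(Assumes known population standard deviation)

Standard error: SE = σ/√n = 32/√122 = 2.8971
z-statistic: z = (x̄ - μ₀)/SE = (168.34 - 160)/2.8971 = 2.8787
Critical value: ±1.645
p-value = 0.0040
Decision: reject H₀

Answer: z = 2.8787, reject H₀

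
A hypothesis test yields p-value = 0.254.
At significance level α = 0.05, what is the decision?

Answer: fail to reject H₀

Derivation:
Compare p-value to α:
0.254 ≥ 0.05
Decision: fail to reject H₀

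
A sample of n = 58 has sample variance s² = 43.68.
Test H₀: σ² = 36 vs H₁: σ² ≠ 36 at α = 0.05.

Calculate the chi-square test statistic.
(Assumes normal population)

df = n - 1 = 57
χ² = (n-1)s²/σ₀² = 57×43.68/36 = 69.1600
Critical values: χ²_{0.975,57} = 38.027, χ²_{0.025,57} = 79.752
Rejection region: χ² < 38.027 or χ² > 79.752
Decision: fail to reject H₀

Answer: χ² = 69.1600, fail to reject H₀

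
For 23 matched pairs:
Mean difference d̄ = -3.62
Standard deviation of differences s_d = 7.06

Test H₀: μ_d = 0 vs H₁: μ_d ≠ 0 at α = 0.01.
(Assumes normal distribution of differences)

df = n - 1 = 22
SE = s_d/√n = 7.06/√23 = 1.4721
t = d̄/SE = -3.62/1.4721 = -2.4591
Critical value: t_{0.005,22} = ±2.819
p-value ≈ 0.0223
Decision: fail to reject H₀

Answer: t = -2.4591, fail to reject H₀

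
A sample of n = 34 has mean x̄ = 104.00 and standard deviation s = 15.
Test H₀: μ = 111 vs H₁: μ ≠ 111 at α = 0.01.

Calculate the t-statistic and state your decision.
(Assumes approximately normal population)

Answer: t = -2.7211, fail to reject H₀

Derivation:
df = n - 1 = 33
SE = s/√n = 15/√34 = 2.5725
t = (x̄ - μ₀)/SE = (104.00 - 111)/2.5725 = -2.7211
Critical value: t_{0.005,33} = ±2.733
p-value ≈ 0.0103
Decision: fail to reject H₀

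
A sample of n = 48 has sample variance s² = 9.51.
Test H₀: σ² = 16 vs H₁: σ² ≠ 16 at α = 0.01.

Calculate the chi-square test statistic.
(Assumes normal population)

Answer: χ² = 27.9356, fail to reject H₀

Derivation:
df = n - 1 = 47
χ² = (n-1)s²/σ₀² = 47×9.51/16 = 27.9356
Critical values: χ²_{0.995,47} = 25.775, χ²_{0.005,47} = 75.704
Rejection region: χ² < 25.775 or χ² > 75.704
Decision: fail to reject H₀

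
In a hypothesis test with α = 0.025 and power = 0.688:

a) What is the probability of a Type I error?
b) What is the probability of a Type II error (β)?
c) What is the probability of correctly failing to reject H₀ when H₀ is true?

Answer: a) 0.025, b) 0.312, c) 0.975

Derivation:
a) Type I error probability = α = 0.025
b) Power = P(reject H₀ | H₁ true) = 1 - β = 0.688, so Type II error probability = β = 1 - Power = 0.312
c) P(fail to reject H₀ | H₀ true) = 1 - α = 0.975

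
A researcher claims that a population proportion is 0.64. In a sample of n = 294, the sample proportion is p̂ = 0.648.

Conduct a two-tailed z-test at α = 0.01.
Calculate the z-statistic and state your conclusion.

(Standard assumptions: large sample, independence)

H₀: p = 0.64, H₁: p ≠ 0.64
Standard error: SE = √(p₀(1-p₀)/n) = √(0.64×0.36/294) = 0.027994
z-statistic: z = (p̂ - p₀)/SE = (0.648 - 0.64)/0.027994 = 0.2858
Critical value: z_0.005 = ±2.576
p-value = 0.7750
Decision: fail to reject H₀ at α = 0.01

Answer: z = 0.2858, fail to reject H₀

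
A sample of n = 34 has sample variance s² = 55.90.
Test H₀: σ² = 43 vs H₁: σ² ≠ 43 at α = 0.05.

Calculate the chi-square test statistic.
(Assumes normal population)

df = n - 1 = 33
χ² = (n-1)s²/σ₀² = 33×55.90/43 = 42.9000
Critical values: χ²_{0.975,33} = 19.047, χ²_{0.025,33} = 50.725
Rejection region: χ² < 19.047 or χ² > 50.725
Decision: fail to reject H₀

Answer: χ² = 42.9000, fail to reject H₀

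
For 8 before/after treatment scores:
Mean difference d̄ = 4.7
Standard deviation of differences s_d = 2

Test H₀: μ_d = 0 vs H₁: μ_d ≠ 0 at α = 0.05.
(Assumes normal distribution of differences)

df = n - 1 = 7
SE = s_d/√n = 2/√8 = 0.7071
t = d̄/SE = 4.7/0.7071 = 6.6469
Critical value: t_{0.025,7} = ±2.365
p-value ≈ 0.0003
Decision: reject H₀

Answer: t = 6.6469, reject H₀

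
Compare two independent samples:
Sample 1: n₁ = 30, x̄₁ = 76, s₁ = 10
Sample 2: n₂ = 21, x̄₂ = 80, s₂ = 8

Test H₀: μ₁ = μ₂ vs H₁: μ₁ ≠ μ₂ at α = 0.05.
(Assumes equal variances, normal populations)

Pooled variance: s²_p = [29×10² + 20×8²]/(49) = 85.3061
s_p = 9.2361
SE = s_p×√(1/n₁ + 1/n₂) = 9.2361×√(1/30 + 1/21) = 2.6279
t = (x̄₁ - x̄₂)/SE = (76 - 80)/2.6279 = -1.5221
df = 49, t-critical = ±2.010
Decision: fail to reject H₀

Answer: t = -1.5221, fail to reject H₀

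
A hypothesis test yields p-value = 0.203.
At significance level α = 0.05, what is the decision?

Answer: fail to reject H₀

Derivation:
Compare p-value to α:
0.203 ≥ 0.05
Decision: fail to reject H₀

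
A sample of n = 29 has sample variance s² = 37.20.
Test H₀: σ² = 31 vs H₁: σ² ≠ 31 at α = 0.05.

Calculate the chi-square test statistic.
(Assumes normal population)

df = n - 1 = 28
χ² = (n-1)s²/σ₀² = 28×37.20/31 = 33.6000
Critical values: χ²_{0.975,28} = 15.308, χ²_{0.025,28} = 44.461
Rejection region: χ² < 15.308 or χ² > 44.461
Decision: fail to reject H₀

Answer: χ² = 33.6000, fail to reject H₀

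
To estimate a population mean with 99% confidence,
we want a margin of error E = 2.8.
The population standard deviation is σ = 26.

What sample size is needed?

Answer: n = 573

Derivation:
z_0.005 = 2.576
n = (z×σ/E)² = (2.576×26/2.8)²
n = 572.1664
Round up: n = 573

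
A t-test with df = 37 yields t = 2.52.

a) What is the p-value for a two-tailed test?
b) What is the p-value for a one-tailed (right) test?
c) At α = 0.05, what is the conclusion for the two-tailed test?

Using t-distribution with df = 37:
a) Two-tailed: p = 2×P(T > 2.52) = 0.0162
b) One-tailed: p = P(T > 2.52) = 0.0081
c) 0.0162 < 0.05, reject H₀

Answer: a) 0.0162, b) 0.0081, c) reject H₀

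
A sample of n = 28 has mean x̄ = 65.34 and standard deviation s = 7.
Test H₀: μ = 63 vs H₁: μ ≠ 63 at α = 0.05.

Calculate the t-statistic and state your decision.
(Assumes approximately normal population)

Answer: t = 1.7688, fail to reject H₀

Derivation:
df = n - 1 = 27
SE = s/√n = 7/√28 = 1.3229
t = (x̄ - μ₀)/SE = (65.34 - 63)/1.3229 = 1.7688
Critical value: t_{0.025,27} = ±2.052
p-value ≈ 0.0882
Decision: fail to reject H₀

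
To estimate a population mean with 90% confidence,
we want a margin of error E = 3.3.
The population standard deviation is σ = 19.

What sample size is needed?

Answer: n = 90

Derivation:
z_0.05 = 1.645
n = (z×σ/E)² = (1.645×19/3.3)²
n = 89.7039
Round up: n = 90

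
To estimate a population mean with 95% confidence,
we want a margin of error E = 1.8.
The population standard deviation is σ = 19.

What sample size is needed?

z_0.025 = 1.960
n = (z×σ/E)² = (1.960×19/1.8)²
n = 428.0301
Round up: n = 429

Answer: n = 429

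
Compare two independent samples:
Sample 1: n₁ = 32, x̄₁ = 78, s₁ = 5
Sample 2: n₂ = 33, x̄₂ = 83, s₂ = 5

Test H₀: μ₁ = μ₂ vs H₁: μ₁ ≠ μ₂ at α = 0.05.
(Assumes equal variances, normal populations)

Answer: t = -4.0306, reject H₀

Derivation:
Pooled variance: s²_p = [31×5² + 32×5²]/(63) = 25.0000
s_p = 5.0000
SE = s_p×√(1/n₁ + 1/n₂) = 5.0000×√(1/32 + 1/33) = 1.2405
t = (x̄₁ - x̄₂)/SE = (78 - 83)/1.2405 = -4.0306
df = 63, t-critical = ±1.998
Decision: reject H₀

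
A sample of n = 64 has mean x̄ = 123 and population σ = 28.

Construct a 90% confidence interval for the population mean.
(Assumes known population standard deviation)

Answer: (117.2425, 128.7575)

Derivation:
Confidence level: 90%, α = 0.1
z_0.05 = 1.645
SE = σ/√n = 28/√64 = 3.5000
Margin of error = 1.645 × 3.5000 = 5.7575
CI: x̄ ± margin = 123 ± 5.7575
CI: (117.2425, 128.7575)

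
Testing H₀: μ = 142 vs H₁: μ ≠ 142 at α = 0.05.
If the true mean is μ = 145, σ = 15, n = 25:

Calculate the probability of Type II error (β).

Answer: β ≈ 0.8299

Derivation:
SE = σ/√n = 15/√25 = 3.0000
Critical values: μ₀ ± z_0.025×SE = 142 ± 1.960×3.0000
Acceptance region: (136.1200, 147.8800)
Under H₁ (μ = 145): z_high = (147.8800 - 145)/3.0000 = 0.9600, z_low = (136.1200 - 145)/3.0000 = -2.9600
β = P(not reject | H₁) = Φ(0.9600) - Φ(-2.9600) ≈ 0.8299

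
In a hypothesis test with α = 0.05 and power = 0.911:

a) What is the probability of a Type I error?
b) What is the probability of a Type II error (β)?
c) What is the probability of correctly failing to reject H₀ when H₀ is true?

Answer: a) 0.05, b) 0.089, c) 0.95

Derivation:
a) Type I error probability = α = 0.05
b) Power = P(reject H₀ | H₁ true) = 1 - β = 0.911, so Type II error probability = β = 1 - Power = 0.089
c) P(fail to reject H₀ | H₀ true) = 1 - α = 0.95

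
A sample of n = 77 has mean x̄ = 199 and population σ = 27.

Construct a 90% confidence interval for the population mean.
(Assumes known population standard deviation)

Confidence level: 90%, α = 0.1
z_0.05 = 1.645
SE = σ/√n = 27/√77 = 3.0769
Margin of error = 1.645 × 3.0769 = 5.0615
CI: x̄ ± margin = 199 ± 5.0615
CI: (193.9385, 204.0615)

Answer: (193.9385, 204.0615)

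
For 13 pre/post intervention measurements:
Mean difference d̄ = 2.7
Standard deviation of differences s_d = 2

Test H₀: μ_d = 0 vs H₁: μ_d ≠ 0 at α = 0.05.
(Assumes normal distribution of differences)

Answer: t = 4.8675, reject H₀

Derivation:
df = n - 1 = 12
SE = s_d/√n = 2/√13 = 0.5547
t = d̄/SE = 2.7/0.5547 = 4.8675
Critical value: t_{0.025,12} = ±2.179
p-value ≈ 0.0004
Decision: reject H₀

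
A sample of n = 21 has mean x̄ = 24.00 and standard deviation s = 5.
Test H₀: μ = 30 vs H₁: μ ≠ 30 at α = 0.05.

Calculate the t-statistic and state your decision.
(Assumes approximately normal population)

Answer: t = -5.4990, reject H₀

Derivation:
df = n - 1 = 20
SE = s/√n = 5/√21 = 1.0911
t = (x̄ - μ₀)/SE = (24.00 - 30)/1.0911 = -5.4990
Critical value: t_{0.025,20} = ±2.086
p-value < 0.0001
Decision: reject H₀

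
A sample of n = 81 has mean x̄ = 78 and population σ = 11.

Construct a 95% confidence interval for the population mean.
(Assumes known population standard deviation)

Answer: (75.6045, 80.3955)

Derivation:
Confidence level: 95%, α = 0.05
z_0.025 = 1.960
SE = σ/√n = 11/√81 = 1.2222
Margin of error = 1.960 × 1.2222 = 2.3955
CI: x̄ ± margin = 78 ± 2.3955
CI: (75.6045, 80.3955)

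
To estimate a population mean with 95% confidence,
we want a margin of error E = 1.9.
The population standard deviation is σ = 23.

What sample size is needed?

Answer: n = 563

Derivation:
z_0.025 = 1.960
n = (z×σ/E)² = (1.960×23/1.9)²
n = 562.9381
Round up: n = 563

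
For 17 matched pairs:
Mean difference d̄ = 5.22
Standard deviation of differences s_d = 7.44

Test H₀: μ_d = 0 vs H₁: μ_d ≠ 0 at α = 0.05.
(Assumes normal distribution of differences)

df = n - 1 = 16
SE = s_d/√n = 7.44/√17 = 1.8045
t = d̄/SE = 5.22/1.8045 = 2.8928
Critical value: t_{0.025,16} = ±2.120
p-value ≈ 0.0106
Decision: reject H₀

Answer: t = 2.8928, reject H₀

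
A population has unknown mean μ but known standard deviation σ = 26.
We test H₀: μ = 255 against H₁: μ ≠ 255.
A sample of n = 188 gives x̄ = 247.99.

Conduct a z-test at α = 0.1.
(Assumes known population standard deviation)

Answer: z = -3.6969, reject H₀

Derivation:
Standard error: SE = σ/√n = 26/√188 = 1.8962
z-statistic: z = (x̄ - μ₀)/SE = (247.99 - 255)/1.8962 = -3.6969
Critical value: ±1.645
p-value = 0.0002
Decision: reject H₀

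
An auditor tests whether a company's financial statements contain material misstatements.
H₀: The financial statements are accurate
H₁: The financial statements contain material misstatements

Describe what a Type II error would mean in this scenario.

A Type I error (probability α) occurs when we reject a true H₀.
A Type II error (probability β) occurs when we fail to reject a false H₀.

Answer: Failing to detect material misstatements that are actually present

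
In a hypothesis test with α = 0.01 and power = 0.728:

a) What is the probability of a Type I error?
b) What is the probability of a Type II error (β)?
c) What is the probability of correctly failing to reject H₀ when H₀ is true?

Answer: a) 0.01, b) 0.272, c) 0.99

Derivation:
a) Type I error probability = α = 0.01
b) Power = P(reject H₀ | H₁ true) = 1 - β = 0.728, so Type II error probability = β = 1 - Power = 0.272
c) P(fail to reject H₀ | H₀ true) = 1 - α = 0.99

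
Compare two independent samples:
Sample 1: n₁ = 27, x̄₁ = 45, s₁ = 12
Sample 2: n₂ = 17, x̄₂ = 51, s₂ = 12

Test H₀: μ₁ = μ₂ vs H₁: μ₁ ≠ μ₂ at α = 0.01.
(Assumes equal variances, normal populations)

Answer: t = -1.6149, fail to reject H₀

Derivation:
Pooled variance: s²_p = [26×12² + 16×12²]/(42) = 144.0000
s_p = 12.0000
SE = s_p×√(1/n₁ + 1/n₂) = 12.0000×√(1/27 + 1/17) = 3.7154
t = (x̄₁ - x̄₂)/SE = (45 - 51)/3.7154 = -1.6149
df = 42, t-critical = ±2.698
Decision: fail to reject H₀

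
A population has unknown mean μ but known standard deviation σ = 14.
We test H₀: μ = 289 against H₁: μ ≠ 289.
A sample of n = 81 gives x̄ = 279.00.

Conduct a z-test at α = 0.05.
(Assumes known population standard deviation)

Answer: z = -6.4284, reject H₀

Derivation:
Standard error: SE = σ/√n = 14/√81 = 1.5556
z-statistic: z = (x̄ - μ₀)/SE = (279.00 - 289)/1.5556 = -6.4284
Critical value: ±1.960
p-value < 0.0001
Decision: reject H₀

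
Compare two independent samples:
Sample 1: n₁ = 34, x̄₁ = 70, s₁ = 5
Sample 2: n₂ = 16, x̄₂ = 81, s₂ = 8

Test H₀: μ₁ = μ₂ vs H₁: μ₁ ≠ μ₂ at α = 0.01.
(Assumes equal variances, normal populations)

Pooled variance: s²_p = [33×5² + 15×8²]/(48) = 37.1875
s_p = 6.0982
SE = s_p×√(1/n₁ + 1/n₂) = 6.0982×√(1/34 + 1/16) = 1.8488
t = (x̄₁ - x̄₂)/SE = (70 - 81)/1.8488 = -5.9498
df = 48, t-critical = ±2.682
Decision: reject H₀

Answer: t = -5.9498, reject H₀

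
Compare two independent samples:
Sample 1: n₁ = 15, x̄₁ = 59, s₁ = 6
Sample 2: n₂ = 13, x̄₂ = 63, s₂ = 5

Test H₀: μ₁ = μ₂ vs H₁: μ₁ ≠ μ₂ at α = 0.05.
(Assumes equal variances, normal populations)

Answer: t = -1.8983, fail to reject H₀

Derivation:
Pooled variance: s²_p = [14×6² + 12×5²]/(26) = 30.9231
s_p = 5.5609
SE = s_p×√(1/n₁ + 1/n₂) = 5.5609×√(1/15 + 1/13) = 2.1072
t = (x̄₁ - x̄₂)/SE = (59 - 63)/2.1072 = -1.8983
df = 26, t-critical = ±2.056
Decision: fail to reject H₀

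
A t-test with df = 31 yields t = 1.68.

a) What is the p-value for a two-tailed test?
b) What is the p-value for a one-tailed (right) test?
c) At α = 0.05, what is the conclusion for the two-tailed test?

Using t-distribution with df = 31:
a) Two-tailed: p = 2×P(T > 1.68) = 0.1030
b) One-tailed: p = P(T > 1.68) = 0.0515
c) 0.1030 ≥ 0.05, fail to reject H₀

Answer: a) 0.1030, b) 0.0515, c) fail to reject H₀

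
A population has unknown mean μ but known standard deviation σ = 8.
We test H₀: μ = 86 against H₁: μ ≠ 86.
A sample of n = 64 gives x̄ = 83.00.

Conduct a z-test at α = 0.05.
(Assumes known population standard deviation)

Answer: z = -3.0000, reject H₀

Derivation:
Standard error: SE = σ/√n = 8/√64 = 1.0000
z-statistic: z = (x̄ - μ₀)/SE = (83.00 - 86)/1.0000 = -3.0000
Critical value: ±1.960
p-value = 0.0027
Decision: reject H₀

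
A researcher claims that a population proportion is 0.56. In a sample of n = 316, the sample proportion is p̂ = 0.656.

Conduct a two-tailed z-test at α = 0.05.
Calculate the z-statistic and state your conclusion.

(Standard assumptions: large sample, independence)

Answer: z = 3.4379, reject H₀

Derivation:
H₀: p = 0.56, H₁: p ≠ 0.56
Standard error: SE = √(p₀(1-p₀)/n) = √(0.56×0.44/316) = 0.027924
z-statistic: z = (p̂ - p₀)/SE = (0.656 - 0.56)/0.027924 = 3.4379
Critical value: z_0.025 = ±1.960
p-value = 0.0006
Decision: reject H₀ at α = 0.05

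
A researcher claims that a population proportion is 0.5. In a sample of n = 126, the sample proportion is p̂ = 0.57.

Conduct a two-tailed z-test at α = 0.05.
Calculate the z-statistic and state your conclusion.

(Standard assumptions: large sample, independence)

Answer: z = 1.5715, fail to reject H₀

Derivation:
H₀: p = 0.5, H₁: p ≠ 0.5
Standard error: SE = √(p₀(1-p₀)/n) = √(0.5×0.5/126) = 0.044544
z-statistic: z = (p̂ - p₀)/SE = (0.57 - 0.5)/0.044544 = 1.5715
Critical value: z_0.025 = ±1.960
p-value = 0.1161
Decision: fail to reject H₀ at α = 0.05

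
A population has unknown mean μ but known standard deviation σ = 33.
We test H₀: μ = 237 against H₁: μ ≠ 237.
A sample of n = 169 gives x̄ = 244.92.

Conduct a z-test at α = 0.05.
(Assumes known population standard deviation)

Answer: z = 3.1200, reject H₀

Derivation:
Standard error: SE = σ/√n = 33/√169 = 2.5385
z-statistic: z = (x̄ - μ₀)/SE = (244.92 - 237)/2.5385 = 3.1200
Critical value: ±1.960
p-value = 0.0018
Decision: reject H₀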